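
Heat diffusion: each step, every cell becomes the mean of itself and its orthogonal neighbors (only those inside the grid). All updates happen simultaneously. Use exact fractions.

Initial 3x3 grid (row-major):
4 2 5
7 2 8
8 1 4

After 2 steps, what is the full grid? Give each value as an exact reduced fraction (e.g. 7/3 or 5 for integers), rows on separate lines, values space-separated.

After step 1:
  13/3 13/4 5
  21/4 4 19/4
  16/3 15/4 13/3
After step 2:
  77/18 199/48 13/3
  227/48 21/5 217/48
  43/9 209/48 77/18

Answer: 77/18 199/48 13/3
227/48 21/5 217/48
43/9 209/48 77/18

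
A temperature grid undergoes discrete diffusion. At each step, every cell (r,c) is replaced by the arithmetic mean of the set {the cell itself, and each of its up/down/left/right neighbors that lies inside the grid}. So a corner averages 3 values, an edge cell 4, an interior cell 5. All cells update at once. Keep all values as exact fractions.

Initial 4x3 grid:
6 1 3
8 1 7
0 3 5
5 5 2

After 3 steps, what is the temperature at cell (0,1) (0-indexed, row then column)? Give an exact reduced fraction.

Step 1: cell (0,1) = 11/4
Step 2: cell (0,1) = 185/48
Step 3: cell (0,1) = 52631/14400
Full grid after step 3:
  95/24 52631/14400 407/108
  8971/2400 23089/6000 26413/7200
  27203/7200 21509/6000 9301/2400
  3829/1080 53731/14400 337/90

Answer: 52631/14400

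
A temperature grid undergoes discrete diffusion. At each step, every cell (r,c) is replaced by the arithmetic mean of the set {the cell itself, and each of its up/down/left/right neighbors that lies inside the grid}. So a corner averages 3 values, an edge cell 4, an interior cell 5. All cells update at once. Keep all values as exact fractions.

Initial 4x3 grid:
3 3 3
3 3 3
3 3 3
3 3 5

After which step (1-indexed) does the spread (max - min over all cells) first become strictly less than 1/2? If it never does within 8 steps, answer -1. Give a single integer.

Answer: 3

Derivation:
Step 1: max=11/3, min=3, spread=2/3
Step 2: max=32/9, min=3, spread=5/9
Step 3: max=365/108, min=3, spread=41/108
  -> spread < 1/2 first at step 3
Step 4: max=43097/12960, min=3, spread=4217/12960
Step 5: max=2541949/777600, min=10879/3600, spread=38417/155520
Step 6: max=151168211/46656000, min=218597/72000, spread=1903471/9331200
Step 7: max=8999069089/2799360000, min=6595759/2160000, spread=18038617/111974400
Step 8: max=537152982851/167961600000, min=596126759/194400000, spread=883978523/6718464000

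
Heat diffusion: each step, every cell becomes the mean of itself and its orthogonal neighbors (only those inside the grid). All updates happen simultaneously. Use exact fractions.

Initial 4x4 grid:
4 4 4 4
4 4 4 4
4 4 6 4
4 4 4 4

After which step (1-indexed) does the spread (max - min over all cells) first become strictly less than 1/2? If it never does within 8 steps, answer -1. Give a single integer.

Step 1: max=9/2, min=4, spread=1/2
Step 2: max=111/25, min=4, spread=11/25
  -> spread < 1/2 first at step 2
Step 3: max=5167/1200, min=4, spread=367/1200
Step 4: max=23171/5400, min=1213/300, spread=1337/5400
Step 5: max=689669/162000, min=36469/9000, spread=33227/162000
Step 6: max=20654327/4860000, min=220049/54000, spread=849917/4860000
Step 7: max=616914347/145800000, min=3308533/810000, spread=21378407/145800000
Step 8: max=18462462371/4374000000, min=995688343/243000000, spread=540072197/4374000000

Answer: 2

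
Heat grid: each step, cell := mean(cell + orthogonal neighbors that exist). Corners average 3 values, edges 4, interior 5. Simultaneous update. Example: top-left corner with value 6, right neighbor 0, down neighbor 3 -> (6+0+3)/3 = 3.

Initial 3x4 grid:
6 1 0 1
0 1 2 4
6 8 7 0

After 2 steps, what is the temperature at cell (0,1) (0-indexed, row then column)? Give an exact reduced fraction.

Step 1: cell (0,1) = 2
Step 2: cell (0,1) = 29/15
Full grid after step 2:
  91/36 29/15 28/15 53/36
  253/80 319/100 61/25 593/240
  161/36 1009/240 973/240 29/9

Answer: 29/15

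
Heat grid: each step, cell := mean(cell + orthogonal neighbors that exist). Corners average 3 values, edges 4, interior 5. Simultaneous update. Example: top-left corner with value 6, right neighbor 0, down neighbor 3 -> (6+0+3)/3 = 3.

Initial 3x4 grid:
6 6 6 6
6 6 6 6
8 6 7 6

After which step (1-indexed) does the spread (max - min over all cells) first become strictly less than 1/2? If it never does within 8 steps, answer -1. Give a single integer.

Step 1: max=27/4, min=6, spread=3/4
Step 2: max=239/36, min=6, spread=23/36
Step 3: max=1393/216, min=1207/200, spread=559/1350
  -> spread < 1/2 first at step 3
Step 4: max=415327/64800, min=32761/5400, spread=4439/12960
Step 5: max=24680333/3888000, min=659443/108000, spread=188077/777600
Step 6: max=1474725727/233280000, min=14878237/2430000, spread=1856599/9331200
Step 7: max=88105496693/13996800000, min=3583629757/583200000, spread=83935301/559872000
Step 8: max=5272967654287/839808000000, min=71830869221/11664000000, spread=809160563/6718464000

Answer: 3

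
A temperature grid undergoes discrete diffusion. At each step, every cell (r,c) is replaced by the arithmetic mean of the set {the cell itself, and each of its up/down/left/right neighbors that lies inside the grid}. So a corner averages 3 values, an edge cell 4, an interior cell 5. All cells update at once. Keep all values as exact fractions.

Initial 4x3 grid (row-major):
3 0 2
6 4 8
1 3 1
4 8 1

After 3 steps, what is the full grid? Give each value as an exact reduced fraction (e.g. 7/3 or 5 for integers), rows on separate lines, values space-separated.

Answer: 773/240 45517/14400 7157/2160
1357/400 20963/6000 6119/1800
13363/3600 1348/375 6419/1800
2051/540 6709/1800 1931/540

Derivation:
After step 1:
  3 9/4 10/3
  7/2 21/5 15/4
  7/2 17/5 13/4
  13/3 4 10/3
After step 2:
  35/12 767/240 28/9
  71/20 171/50 109/30
  221/60 367/100 103/30
  71/18 113/30 127/36
After step 3:
  773/240 45517/14400 7157/2160
  1357/400 20963/6000 6119/1800
  13363/3600 1348/375 6419/1800
  2051/540 6709/1800 1931/540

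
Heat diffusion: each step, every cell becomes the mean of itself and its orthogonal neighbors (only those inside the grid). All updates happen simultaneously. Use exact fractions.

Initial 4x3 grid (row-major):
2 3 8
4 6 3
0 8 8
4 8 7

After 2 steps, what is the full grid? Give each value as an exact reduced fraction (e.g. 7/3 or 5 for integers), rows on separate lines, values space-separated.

Answer: 43/12 1033/240 47/9
37/10 124/25 1333/240
17/4 561/100 317/48
59/12 293/48 251/36

Derivation:
After step 1:
  3 19/4 14/3
  3 24/5 25/4
  4 6 13/2
  4 27/4 23/3
After step 2:
  43/12 1033/240 47/9
  37/10 124/25 1333/240
  17/4 561/100 317/48
  59/12 293/48 251/36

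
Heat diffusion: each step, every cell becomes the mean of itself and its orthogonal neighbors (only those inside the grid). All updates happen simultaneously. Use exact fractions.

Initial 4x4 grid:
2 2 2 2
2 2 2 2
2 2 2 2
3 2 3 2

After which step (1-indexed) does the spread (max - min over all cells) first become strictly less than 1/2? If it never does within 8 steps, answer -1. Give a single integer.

Answer: 2

Derivation:
Step 1: max=5/2, min=2, spread=1/2
Step 2: max=85/36, min=2, spread=13/36
  -> spread < 1/2 first at step 2
Step 3: max=16457/7200, min=2, spread=2057/7200
Step 4: max=4546/2025, min=2009/1000, spread=19111/81000
Step 5: max=14345669/6480000, min=6829/3375, spread=1233989/6480000
Step 6: max=32012321/14580000, min=4393981/2160000, spread=9411797/58320000
Step 7: max=190577131/87480000, min=795499/388800, spread=362183/2733750
Step 8: max=28443563093/13122000000, min=19977029863/9720000000, spread=29491455559/262440000000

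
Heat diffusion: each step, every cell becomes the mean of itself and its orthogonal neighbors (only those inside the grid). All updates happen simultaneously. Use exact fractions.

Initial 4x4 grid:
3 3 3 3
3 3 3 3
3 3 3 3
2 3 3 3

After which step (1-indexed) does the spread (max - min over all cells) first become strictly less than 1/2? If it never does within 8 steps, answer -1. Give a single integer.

Answer: 1

Derivation:
Step 1: max=3, min=8/3, spread=1/3
  -> spread < 1/2 first at step 1
Step 2: max=3, min=49/18, spread=5/18
Step 3: max=3, min=607/216, spread=41/216
Step 4: max=3, min=18397/6480, spread=1043/6480
Step 5: max=3, min=557647/194400, spread=25553/194400
Step 6: max=53921/18000, min=16824541/5832000, spread=645863/5832000
Step 7: max=359029/120000, min=507238309/174960000, spread=16225973/174960000
Step 8: max=161299/54000, min=15268922017/5248800000, spread=409340783/5248800000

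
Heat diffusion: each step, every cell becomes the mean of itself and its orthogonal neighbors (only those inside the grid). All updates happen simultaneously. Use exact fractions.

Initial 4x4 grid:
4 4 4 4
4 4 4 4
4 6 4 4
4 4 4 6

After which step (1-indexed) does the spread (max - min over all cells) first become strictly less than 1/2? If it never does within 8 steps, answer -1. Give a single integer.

Step 1: max=14/3, min=4, spread=2/3
Step 2: max=41/9, min=4, spread=5/9
Step 3: max=4847/1080, min=97/24, spread=241/540
  -> spread < 1/2 first at step 3
Step 4: max=143549/32400, min=24499/6000, spread=3517/10125
Step 5: max=4279079/972000, min=148291/36000, spread=137611/486000
Step 6: max=25492573/5832000, min=298021/72000, spread=169109/729000
Step 7: max=3806820827/874800000, min=673709843/162000000, spread=421969187/2187000000
Step 8: max=113713168889/26244000000, min=20285627243/4860000000, spread=5213477221/32805000000

Answer: 3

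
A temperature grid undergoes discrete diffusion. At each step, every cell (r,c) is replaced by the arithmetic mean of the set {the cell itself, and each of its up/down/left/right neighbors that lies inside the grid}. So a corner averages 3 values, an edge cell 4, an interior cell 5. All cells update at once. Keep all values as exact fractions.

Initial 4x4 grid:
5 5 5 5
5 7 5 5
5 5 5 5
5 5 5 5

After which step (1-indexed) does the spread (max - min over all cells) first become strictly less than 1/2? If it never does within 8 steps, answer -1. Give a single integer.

Answer: 2

Derivation:
Step 1: max=11/2, min=5, spread=1/2
Step 2: max=136/25, min=5, spread=11/25
  -> spread < 1/2 first at step 2
Step 3: max=6367/1200, min=5, spread=367/1200
Step 4: max=28571/5400, min=1513/300, spread=1337/5400
Step 5: max=851669/162000, min=45469/9000, spread=33227/162000
Step 6: max=25514327/4860000, min=274049/54000, spread=849917/4860000
Step 7: max=762714347/145800000, min=4118533/810000, spread=21378407/145800000
Step 8: max=22836462371/4374000000, min=1238688343/243000000, spread=540072197/4374000000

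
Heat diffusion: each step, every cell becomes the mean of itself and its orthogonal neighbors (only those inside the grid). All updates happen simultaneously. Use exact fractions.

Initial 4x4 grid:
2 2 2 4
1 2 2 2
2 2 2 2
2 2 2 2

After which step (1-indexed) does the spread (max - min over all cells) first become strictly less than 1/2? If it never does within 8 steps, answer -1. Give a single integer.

Answer: 4

Derivation:
Step 1: max=8/3, min=5/3, spread=1
Step 2: max=23/9, min=209/120, spread=293/360
Step 3: max=257/108, min=6599/3600, spread=5903/10800
Step 4: max=37327/16200, min=202037/108000, spread=140429/324000
  -> spread < 1/2 first at step 4
Step 5: max=1088389/486000, min=6175133/3240000, spread=3242381/9720000
Step 6: max=8008411/3645000, min=12465389/6480000, spread=637843/2332800
Step 7: max=7571291/3499200, min=22610591/11664000, spread=7881137/34992000
Step 8: max=14032377851/6561000000, min=17052545243/8748000000, spread=198875027/1049760000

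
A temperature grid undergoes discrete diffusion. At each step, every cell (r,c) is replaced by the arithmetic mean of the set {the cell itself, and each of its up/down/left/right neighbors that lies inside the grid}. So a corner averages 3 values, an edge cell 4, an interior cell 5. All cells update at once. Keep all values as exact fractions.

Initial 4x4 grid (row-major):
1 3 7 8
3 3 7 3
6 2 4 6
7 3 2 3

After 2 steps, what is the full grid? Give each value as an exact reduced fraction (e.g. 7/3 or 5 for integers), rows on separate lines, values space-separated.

After step 1:
  7/3 7/2 25/4 6
  13/4 18/5 24/5 6
  9/2 18/5 21/5 4
  16/3 7/2 3 11/3
After step 2:
  109/36 941/240 411/80 73/12
  821/240 15/4 497/100 26/5
  1001/240 97/25 98/25 67/15
  40/9 463/120 431/120 32/9

Answer: 109/36 941/240 411/80 73/12
821/240 15/4 497/100 26/5
1001/240 97/25 98/25 67/15
40/9 463/120 431/120 32/9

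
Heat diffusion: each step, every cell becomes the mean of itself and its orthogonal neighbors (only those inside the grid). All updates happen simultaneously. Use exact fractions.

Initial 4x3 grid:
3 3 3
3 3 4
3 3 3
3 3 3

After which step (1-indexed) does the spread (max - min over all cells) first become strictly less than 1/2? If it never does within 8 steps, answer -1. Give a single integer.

Step 1: max=10/3, min=3, spread=1/3
  -> spread < 1/2 first at step 1
Step 2: max=391/120, min=3, spread=31/120
Step 3: max=3451/1080, min=3, spread=211/1080
Step 4: max=340897/108000, min=5447/1800, spread=14077/108000
Step 5: max=3056407/972000, min=327683/108000, spread=5363/48600
Step 6: max=91220809/29160000, min=182869/60000, spread=93859/1166400
Step 7: max=5459074481/1749600000, min=296936467/97200000, spread=4568723/69984000
Step 8: max=326708435629/104976000000, min=8929618889/2916000000, spread=8387449/167961600

Answer: 1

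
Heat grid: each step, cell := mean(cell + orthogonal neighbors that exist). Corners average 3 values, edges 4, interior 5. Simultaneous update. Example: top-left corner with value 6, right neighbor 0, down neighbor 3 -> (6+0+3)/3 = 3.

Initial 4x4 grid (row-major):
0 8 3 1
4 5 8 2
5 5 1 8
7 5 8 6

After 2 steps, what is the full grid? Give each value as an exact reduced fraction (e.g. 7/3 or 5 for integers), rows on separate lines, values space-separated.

After step 1:
  4 4 5 2
  7/2 6 19/5 19/4
  21/4 21/5 6 17/4
  17/3 25/4 5 22/3
After step 2:
  23/6 19/4 37/10 47/12
  75/16 43/10 511/100 37/10
  1117/240 277/50 93/20 67/12
  103/18 1267/240 295/48 199/36

Answer: 23/6 19/4 37/10 47/12
75/16 43/10 511/100 37/10
1117/240 277/50 93/20 67/12
103/18 1267/240 295/48 199/36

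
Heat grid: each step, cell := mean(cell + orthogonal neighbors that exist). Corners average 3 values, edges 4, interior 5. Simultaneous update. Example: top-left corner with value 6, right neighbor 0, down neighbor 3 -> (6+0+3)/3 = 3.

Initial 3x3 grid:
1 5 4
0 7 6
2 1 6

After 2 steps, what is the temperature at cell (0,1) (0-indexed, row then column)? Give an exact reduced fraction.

Answer: 301/80

Derivation:
Step 1: cell (0,1) = 17/4
Step 2: cell (0,1) = 301/80
Full grid after step 2:
  35/12 301/80 5
  93/40 203/50 1133/240
  5/2 197/60 169/36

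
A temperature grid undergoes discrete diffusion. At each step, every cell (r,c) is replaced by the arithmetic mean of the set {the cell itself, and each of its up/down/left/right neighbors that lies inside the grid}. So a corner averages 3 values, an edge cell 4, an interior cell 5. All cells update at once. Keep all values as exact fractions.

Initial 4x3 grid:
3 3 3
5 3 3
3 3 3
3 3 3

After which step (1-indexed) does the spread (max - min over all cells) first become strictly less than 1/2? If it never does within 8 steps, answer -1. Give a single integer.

Step 1: max=11/3, min=3, spread=2/3
Step 2: max=211/60, min=3, spread=31/60
Step 3: max=1831/540, min=3, spread=211/540
  -> spread < 1/2 first at step 3
Step 4: max=178897/54000, min=2747/900, spread=14077/54000
Step 5: max=1598407/486000, min=165683/54000, spread=5363/24300
Step 6: max=47480809/14580000, min=92869/30000, spread=93859/583200
Step 7: max=2834674481/874800000, min=151136467/48600000, spread=4568723/34992000
Step 8: max=169244435629/52488000000, min=4555618889/1458000000, spread=8387449/83980800

Answer: 3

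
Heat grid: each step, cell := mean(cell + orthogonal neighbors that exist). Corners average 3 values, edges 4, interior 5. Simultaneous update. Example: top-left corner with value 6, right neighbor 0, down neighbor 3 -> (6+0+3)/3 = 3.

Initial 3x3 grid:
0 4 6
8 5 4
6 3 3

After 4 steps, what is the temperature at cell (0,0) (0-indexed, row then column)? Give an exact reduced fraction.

Step 1: cell (0,0) = 4
Step 2: cell (0,0) = 25/6
Step 3: cell (0,0) = 177/40
Step 4: cell (0,0) = 95681/21600
Full grid after step 4:
  95681/21600 3780937/864000 556211/129600
  3930937/864000 1588469/360000 69353/16000
  74317/16200 1292729/288000 562261/129600

Answer: 95681/21600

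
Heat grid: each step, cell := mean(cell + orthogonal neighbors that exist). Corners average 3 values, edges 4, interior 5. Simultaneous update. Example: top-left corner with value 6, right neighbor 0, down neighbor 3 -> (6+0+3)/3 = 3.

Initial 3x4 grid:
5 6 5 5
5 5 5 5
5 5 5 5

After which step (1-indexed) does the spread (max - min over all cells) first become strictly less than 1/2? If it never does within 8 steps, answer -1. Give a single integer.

Step 1: max=16/3, min=5, spread=1/3
  -> spread < 1/2 first at step 1
Step 2: max=631/120, min=5, spread=31/120
Step 3: max=5611/1080, min=5, spread=211/1080
Step 4: max=556897/108000, min=9047/1800, spread=14077/108000
Step 5: max=5000407/972000, min=543683/108000, spread=5363/48600
Step 6: max=149540809/29160000, min=302869/60000, spread=93859/1166400
Step 7: max=8958274481/1749600000, min=491336467/97200000, spread=4568723/69984000
Step 8: max=536660435629/104976000000, min=14761618889/2916000000, spread=8387449/167961600

Answer: 1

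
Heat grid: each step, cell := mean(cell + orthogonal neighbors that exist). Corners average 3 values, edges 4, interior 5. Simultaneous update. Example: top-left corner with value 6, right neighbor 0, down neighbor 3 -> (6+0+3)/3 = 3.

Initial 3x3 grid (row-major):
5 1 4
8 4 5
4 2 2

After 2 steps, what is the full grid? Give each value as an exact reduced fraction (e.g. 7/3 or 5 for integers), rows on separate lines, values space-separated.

Answer: 161/36 31/8 127/36
223/48 39/10 169/48
155/36 11/3 13/4

Derivation:
After step 1:
  14/3 7/2 10/3
  21/4 4 15/4
  14/3 3 3
After step 2:
  161/36 31/8 127/36
  223/48 39/10 169/48
  155/36 11/3 13/4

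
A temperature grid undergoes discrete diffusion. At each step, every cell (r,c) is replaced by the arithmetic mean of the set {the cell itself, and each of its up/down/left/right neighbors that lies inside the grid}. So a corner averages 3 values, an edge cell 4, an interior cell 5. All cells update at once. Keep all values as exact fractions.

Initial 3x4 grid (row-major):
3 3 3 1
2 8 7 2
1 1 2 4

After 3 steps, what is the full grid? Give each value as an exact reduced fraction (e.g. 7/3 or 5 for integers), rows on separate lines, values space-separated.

Answer: 7237/2160 26161/7200 8407/2400 2323/720
7727/2400 6911/2000 21313/6000 23731/7200
769/270 11593/3600 6049/1800 439/135

Derivation:
After step 1:
  8/3 17/4 7/2 2
  7/2 21/5 22/5 7/2
  4/3 3 7/2 8/3
After step 2:
  125/36 877/240 283/80 3
  117/40 387/100 191/50 377/120
  47/18 361/120 407/120 29/9
After step 3:
  7237/2160 26161/7200 8407/2400 2323/720
  7727/2400 6911/2000 21313/6000 23731/7200
  769/270 11593/3600 6049/1800 439/135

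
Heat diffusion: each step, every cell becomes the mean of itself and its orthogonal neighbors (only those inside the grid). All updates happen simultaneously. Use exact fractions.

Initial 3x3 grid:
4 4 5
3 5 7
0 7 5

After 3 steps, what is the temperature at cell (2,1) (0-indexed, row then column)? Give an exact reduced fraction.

Answer: 65369/14400

Derivation:
Step 1: cell (2,1) = 17/4
Step 2: cell (2,1) = 1147/240
Step 3: cell (2,1) = 65369/14400
Full grid after step 3:
  4391/1080 10799/2400 692/135
  777/200 28003/6000 36997/7200
  8717/2160 65369/14400 11327/2160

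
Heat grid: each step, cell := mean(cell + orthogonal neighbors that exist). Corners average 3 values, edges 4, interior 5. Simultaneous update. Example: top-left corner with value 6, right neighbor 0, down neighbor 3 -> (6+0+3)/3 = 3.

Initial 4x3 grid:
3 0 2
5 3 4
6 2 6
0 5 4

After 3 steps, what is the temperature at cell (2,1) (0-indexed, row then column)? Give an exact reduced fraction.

Answer: 1426/375

Derivation:
Step 1: cell (2,1) = 22/5
Step 2: cell (2,1) = 86/25
Step 3: cell (2,1) = 1426/375
Full grid after step 3:
  3089/1080 5113/1800 647/240
  12191/3600 18751/6000 8069/2400
  776/225 1426/375 8869/2400
  7969/2160 52319/14400 1459/360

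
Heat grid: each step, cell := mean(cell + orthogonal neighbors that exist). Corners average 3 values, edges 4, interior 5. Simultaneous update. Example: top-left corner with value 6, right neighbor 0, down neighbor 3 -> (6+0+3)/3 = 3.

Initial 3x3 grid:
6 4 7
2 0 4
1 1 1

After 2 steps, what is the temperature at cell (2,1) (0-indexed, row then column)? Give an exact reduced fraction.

Step 1: cell (2,1) = 3/4
Step 2: cell (2,1) = 377/240
Full grid after step 2:
  7/2 309/80 49/12
  587/240 249/100 61/20
  13/9 377/240 23/12

Answer: 377/240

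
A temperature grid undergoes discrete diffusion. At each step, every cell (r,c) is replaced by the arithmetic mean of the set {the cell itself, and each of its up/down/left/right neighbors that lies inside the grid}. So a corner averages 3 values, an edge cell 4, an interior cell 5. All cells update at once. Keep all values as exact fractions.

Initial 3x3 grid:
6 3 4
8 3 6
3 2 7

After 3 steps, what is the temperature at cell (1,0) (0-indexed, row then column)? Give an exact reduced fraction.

Answer: 1853/400

Derivation:
Step 1: cell (1,0) = 5
Step 2: cell (1,0) = 97/20
Step 3: cell (1,0) = 1853/400
Full grid after step 3:
  2581/540 5509/1200 2471/540
  1853/400 27521/6000 16327/3600
  9779/2160 63883/14400 1091/240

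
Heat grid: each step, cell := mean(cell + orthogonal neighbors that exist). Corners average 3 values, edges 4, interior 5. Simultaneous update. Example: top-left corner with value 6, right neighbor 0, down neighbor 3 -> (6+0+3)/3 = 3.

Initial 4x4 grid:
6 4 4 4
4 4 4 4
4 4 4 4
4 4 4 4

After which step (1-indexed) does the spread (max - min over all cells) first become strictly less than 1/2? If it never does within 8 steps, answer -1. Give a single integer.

Answer: 3

Derivation:
Step 1: max=14/3, min=4, spread=2/3
Step 2: max=41/9, min=4, spread=5/9
Step 3: max=473/108, min=4, spread=41/108
  -> spread < 1/2 first at step 3
Step 4: max=14003/3240, min=4, spread=1043/3240
Step 5: max=414353/97200, min=4, spread=25553/97200
Step 6: max=12335459/2916000, min=36079/9000, spread=645863/2916000
Step 7: max=367561691/87480000, min=240971/60000, spread=16225973/87480000
Step 8: max=10975077983/2624400000, min=108701/27000, spread=409340783/2624400000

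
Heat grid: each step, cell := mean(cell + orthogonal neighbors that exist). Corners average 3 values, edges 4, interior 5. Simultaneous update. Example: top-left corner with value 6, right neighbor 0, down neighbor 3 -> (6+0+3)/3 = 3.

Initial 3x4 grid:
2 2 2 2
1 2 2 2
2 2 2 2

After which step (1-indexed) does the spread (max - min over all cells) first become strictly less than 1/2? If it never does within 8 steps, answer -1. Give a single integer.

Step 1: max=2, min=5/3, spread=1/3
  -> spread < 1/2 first at step 1
Step 2: max=2, min=413/240, spread=67/240
Step 3: max=2, min=3883/2160, spread=437/2160
Step 4: max=1991/1000, min=1570469/864000, spread=29951/172800
Step 5: max=6671/3375, min=14336179/7776000, spread=206761/1555200
Step 6: max=10634329/5400000, min=5764604429/3110400000, spread=14430763/124416000
Step 7: max=846347273/432000000, min=348140258311/186624000000, spread=139854109/1492992000
Step 8: max=75908771023/38880000000, min=20972408109749/11197440000000, spread=7114543559/89579520000

Answer: 1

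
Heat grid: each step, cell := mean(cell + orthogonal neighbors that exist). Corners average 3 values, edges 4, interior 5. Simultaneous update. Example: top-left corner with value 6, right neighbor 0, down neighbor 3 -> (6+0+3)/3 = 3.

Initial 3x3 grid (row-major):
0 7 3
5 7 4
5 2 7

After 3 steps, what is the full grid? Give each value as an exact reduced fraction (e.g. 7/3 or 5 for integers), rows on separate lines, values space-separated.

Answer: 311/72 13081/2880 1009/216
4267/960 461/100 4627/960
323/72 13601/2880 1037/216

Derivation:
After step 1:
  4 17/4 14/3
  17/4 5 21/4
  4 21/4 13/3
After step 2:
  25/6 215/48 85/18
  69/16 24/5 77/16
  9/2 223/48 89/18
After step 3:
  311/72 13081/2880 1009/216
  4267/960 461/100 4627/960
  323/72 13601/2880 1037/216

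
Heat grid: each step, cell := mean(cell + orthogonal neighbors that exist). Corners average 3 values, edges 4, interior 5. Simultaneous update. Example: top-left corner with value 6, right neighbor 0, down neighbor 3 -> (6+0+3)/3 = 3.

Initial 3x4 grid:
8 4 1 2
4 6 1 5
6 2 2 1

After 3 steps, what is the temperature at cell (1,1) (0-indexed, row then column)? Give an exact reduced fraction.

Step 1: cell (1,1) = 17/5
Step 2: cell (1,1) = 423/100
Step 3: cell (1,1) = 22127/6000
Full grid after step 3:
  10019/2160 29819/7200 21079/7200 145/54
  17047/3600 22127/6000 9121/3000 34273/14400
  503/120 2237/600 9527/3600 1091/432

Answer: 22127/6000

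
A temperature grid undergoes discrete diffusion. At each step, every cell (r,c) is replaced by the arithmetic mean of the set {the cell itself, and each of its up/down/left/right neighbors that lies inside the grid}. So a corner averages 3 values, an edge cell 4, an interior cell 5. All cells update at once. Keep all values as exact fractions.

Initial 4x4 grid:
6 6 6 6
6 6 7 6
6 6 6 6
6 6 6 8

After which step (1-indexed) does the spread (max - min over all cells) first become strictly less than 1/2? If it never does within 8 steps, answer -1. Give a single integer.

Answer: 3

Derivation:
Step 1: max=20/3, min=6, spread=2/3
Step 2: max=59/9, min=6, spread=5/9
Step 3: max=13897/2160, min=2413/400, spread=2167/5400
  -> spread < 1/2 first at step 3
Step 4: max=413179/64800, min=43591/7200, spread=1043/3240
Step 5: max=12310609/1944000, min=436849/72000, spread=257843/972000
Step 6: max=73491491/11664000, min=7878671/1296000, spread=645863/2916000
Step 7: max=10981637737/1749600000, min=1184124253/194400000, spread=16225973/87480000
Step 8: max=328439948719/52488000000, min=35583681451/5832000000, spread=409340783/2624400000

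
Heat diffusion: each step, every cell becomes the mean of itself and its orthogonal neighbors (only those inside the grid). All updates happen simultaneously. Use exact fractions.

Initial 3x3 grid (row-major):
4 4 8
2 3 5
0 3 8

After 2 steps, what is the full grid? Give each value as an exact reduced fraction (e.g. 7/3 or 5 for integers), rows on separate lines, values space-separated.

Answer: 31/9 343/80 197/36
213/80 199/50 51/10
89/36 139/40 89/18

Derivation:
After step 1:
  10/3 19/4 17/3
  9/4 17/5 6
  5/3 7/2 16/3
After step 2:
  31/9 343/80 197/36
  213/80 199/50 51/10
  89/36 139/40 89/18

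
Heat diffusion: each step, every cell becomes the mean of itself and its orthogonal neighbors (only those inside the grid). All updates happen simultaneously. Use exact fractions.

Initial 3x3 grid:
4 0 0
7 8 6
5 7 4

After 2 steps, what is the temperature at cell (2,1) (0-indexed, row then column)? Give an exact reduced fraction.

Answer: 59/10

Derivation:
Step 1: cell (2,1) = 6
Step 2: cell (2,1) = 59/10
Full grid after step 2:
  38/9 107/30 19/6
  27/5 251/50 533/120
  55/9 59/10 97/18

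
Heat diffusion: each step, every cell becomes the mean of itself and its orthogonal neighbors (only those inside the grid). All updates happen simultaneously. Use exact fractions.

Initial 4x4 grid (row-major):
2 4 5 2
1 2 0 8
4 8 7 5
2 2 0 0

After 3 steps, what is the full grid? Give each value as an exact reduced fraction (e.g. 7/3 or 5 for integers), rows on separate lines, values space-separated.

Answer: 149/54 2303/720 4229/1200 2933/720
2207/720 197/60 7807/2000 3111/800
11663/3600 21199/6000 529/150 5459/1440
6901/2160 22801/7200 4637/1440 335/108

Derivation:
After step 1:
  7/3 13/4 11/4 5
  9/4 3 22/5 15/4
  15/4 23/5 4 5
  8/3 3 9/4 5/3
After step 2:
  47/18 17/6 77/20 23/6
  17/6 7/2 179/50 363/80
  199/60 367/100 81/20 173/48
  113/36 751/240 131/48 107/36
After step 3:
  149/54 2303/720 4229/1200 2933/720
  2207/720 197/60 7807/2000 3111/800
  11663/3600 21199/6000 529/150 5459/1440
  6901/2160 22801/7200 4637/1440 335/108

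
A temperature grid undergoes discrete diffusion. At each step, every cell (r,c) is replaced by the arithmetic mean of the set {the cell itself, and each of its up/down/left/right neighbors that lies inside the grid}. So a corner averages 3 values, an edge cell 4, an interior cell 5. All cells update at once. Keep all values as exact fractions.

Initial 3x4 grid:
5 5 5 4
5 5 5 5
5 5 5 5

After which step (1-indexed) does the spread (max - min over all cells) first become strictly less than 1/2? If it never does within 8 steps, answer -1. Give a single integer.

Step 1: max=5, min=14/3, spread=1/3
  -> spread < 1/2 first at step 1
Step 2: max=5, min=85/18, spread=5/18
Step 3: max=5, min=1039/216, spread=41/216
Step 4: max=5, min=125383/25920, spread=4217/25920
Step 5: max=35921/7200, min=7566851/1555200, spread=38417/311040
Step 6: max=717403/144000, min=455359789/93312000, spread=1903471/18662400
Step 7: max=21484241/4320000, min=27392610911/5598720000, spread=18038617/223948800
Step 8: max=1931073241/388800000, min=1646347817149/335923200000, spread=883978523/13436928000

Answer: 1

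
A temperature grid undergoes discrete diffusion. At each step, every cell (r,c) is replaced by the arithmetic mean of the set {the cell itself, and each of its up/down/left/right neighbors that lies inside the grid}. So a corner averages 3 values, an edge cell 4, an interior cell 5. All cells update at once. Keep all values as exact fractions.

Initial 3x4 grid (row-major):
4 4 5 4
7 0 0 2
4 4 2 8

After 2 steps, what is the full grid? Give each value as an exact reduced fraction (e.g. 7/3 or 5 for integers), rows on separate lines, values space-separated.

Answer: 4 29/8 359/120 125/36
67/16 143/50 301/100 389/120
15/4 7/2 59/20 11/3

Derivation:
After step 1:
  5 13/4 13/4 11/3
  15/4 3 9/5 7/2
  5 5/2 7/2 4
After step 2:
  4 29/8 359/120 125/36
  67/16 143/50 301/100 389/120
  15/4 7/2 59/20 11/3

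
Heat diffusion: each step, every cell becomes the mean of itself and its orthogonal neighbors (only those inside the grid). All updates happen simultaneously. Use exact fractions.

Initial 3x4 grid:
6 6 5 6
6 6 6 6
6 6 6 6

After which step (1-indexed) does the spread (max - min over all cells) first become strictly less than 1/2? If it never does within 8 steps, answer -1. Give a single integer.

Step 1: max=6, min=17/3, spread=1/3
  -> spread < 1/2 first at step 1
Step 2: max=6, min=689/120, spread=31/120
Step 3: max=6, min=6269/1080, spread=211/1080
Step 4: max=10753/1800, min=631103/108000, spread=14077/108000
Step 5: max=644317/108000, min=5691593/972000, spread=5363/48600
Step 6: max=357131/60000, min=171219191/29160000, spread=93859/1166400
Step 7: max=577863533/97200000, min=10287325519/1749600000, spread=4568723/69984000
Step 8: max=17314381111/2916000000, min=618075564371/104976000000, spread=8387449/167961600

Answer: 1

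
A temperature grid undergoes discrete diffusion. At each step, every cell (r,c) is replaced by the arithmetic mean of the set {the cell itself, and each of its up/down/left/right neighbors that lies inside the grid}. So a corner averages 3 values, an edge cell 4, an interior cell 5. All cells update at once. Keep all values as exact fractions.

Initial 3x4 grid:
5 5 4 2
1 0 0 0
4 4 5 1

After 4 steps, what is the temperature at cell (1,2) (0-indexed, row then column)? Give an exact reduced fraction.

Answer: 89119/40000

Derivation:
Step 1: cell (1,2) = 9/5
Step 2: cell (1,2) = 49/25
Step 3: cell (1,2) = 4443/2000
Step 4: cell (1,2) = 89119/40000
Full grid after step 4:
  94109/32400 580801/216000 56209/24000 87997/43200
  1219007/432000 474973/180000 89119/40000 571403/288000
  10001/3600 184517/72000 53959/24000 28399/14400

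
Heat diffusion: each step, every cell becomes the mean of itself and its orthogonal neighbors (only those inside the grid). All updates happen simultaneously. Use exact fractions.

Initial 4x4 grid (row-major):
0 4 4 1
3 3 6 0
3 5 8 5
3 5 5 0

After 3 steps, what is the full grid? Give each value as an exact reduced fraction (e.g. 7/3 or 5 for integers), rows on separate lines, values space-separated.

After step 1:
  7/3 11/4 15/4 5/3
  9/4 21/5 21/5 3
  7/2 24/5 29/5 13/4
  11/3 9/2 9/2 10/3
After step 2:
  22/9 391/120 371/120 101/36
  737/240 91/25 419/100 727/240
  853/240 114/25 451/100 923/240
  35/9 131/30 68/15 133/36
After step 3:
  6317/2160 11191/3600 12011/3600 6427/2160
  22877/7200 22463/6000 22153/6000 24967/7200
  27133/7200 24757/6000 25967/6000 27143/7200
  8503/2160 7807/1800 7697/1800 8693/2160

Answer: 6317/2160 11191/3600 12011/3600 6427/2160
22877/7200 22463/6000 22153/6000 24967/7200
27133/7200 24757/6000 25967/6000 27143/7200
8503/2160 7807/1800 7697/1800 8693/2160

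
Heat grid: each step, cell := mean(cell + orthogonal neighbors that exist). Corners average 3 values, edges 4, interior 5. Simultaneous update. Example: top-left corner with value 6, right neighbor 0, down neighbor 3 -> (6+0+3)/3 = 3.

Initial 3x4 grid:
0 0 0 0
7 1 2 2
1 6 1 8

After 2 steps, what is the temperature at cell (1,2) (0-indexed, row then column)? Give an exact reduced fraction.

Step 1: cell (1,2) = 6/5
Step 2: cell (1,2) = 243/100
Full grid after step 2:
  29/18 377/240 157/240 25/18
  249/80 183/100 243/100 32/15
  55/18 431/120 341/120 131/36

Answer: 243/100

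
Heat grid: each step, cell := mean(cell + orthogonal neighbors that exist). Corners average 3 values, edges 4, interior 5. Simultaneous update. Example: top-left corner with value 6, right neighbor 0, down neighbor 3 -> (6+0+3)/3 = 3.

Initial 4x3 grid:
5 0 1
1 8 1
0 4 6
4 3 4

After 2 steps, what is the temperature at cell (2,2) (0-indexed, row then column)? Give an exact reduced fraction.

Step 1: cell (2,2) = 15/4
Step 2: cell (2,2) = 977/240
Full grid after step 2:
  3 269/120 49/18
  211/80 18/5 673/240
  737/240 67/20 977/240
  25/9 877/240 71/18

Answer: 977/240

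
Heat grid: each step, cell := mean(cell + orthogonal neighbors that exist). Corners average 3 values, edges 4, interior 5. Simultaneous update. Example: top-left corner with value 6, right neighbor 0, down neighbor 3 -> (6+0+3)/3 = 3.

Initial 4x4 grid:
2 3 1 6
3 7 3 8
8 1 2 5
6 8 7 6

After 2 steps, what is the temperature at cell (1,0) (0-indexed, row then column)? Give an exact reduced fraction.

Answer: 467/120

Derivation:
Step 1: cell (1,0) = 5
Step 2: cell (1,0) = 467/120
Full grid after step 2:
  131/36 377/120 157/40 55/12
  467/120 421/100 399/100 399/80
  661/120 111/25 24/5 407/80
  52/9 1427/240 417/80 17/3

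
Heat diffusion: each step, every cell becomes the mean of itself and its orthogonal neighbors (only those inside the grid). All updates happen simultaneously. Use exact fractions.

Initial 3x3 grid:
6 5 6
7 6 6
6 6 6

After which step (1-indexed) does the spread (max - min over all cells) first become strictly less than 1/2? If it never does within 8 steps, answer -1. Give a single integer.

Answer: 2

Derivation:
Step 1: max=19/3, min=17/3, spread=2/3
Step 2: max=223/36, min=209/36, spread=7/18
  -> spread < 1/2 first at step 2
Step 3: max=2653/432, min=2531/432, spread=61/216
Step 4: max=31615/5184, min=30593/5184, spread=511/2592
Step 5: max=377557/62208, min=368939/62208, spread=4309/31104
Step 6: max=4515271/746496, min=4442681/746496, spread=36295/373248
Step 7: max=54053485/8957952, min=53441939/8957952, spread=305773/4478976
Step 8: max=647548495/107495424, min=642396593/107495424, spread=2575951/53747712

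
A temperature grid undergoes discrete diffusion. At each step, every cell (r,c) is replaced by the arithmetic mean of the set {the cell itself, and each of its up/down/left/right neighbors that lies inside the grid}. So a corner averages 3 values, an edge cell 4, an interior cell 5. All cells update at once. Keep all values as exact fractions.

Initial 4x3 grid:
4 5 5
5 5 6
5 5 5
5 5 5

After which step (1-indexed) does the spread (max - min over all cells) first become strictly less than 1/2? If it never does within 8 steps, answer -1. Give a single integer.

Answer: 3

Derivation:
Step 1: max=16/3, min=14/3, spread=2/3
Step 2: max=631/120, min=85/18, spread=193/360
Step 3: max=6167/1200, min=5261/1080, spread=2893/10800
  -> spread < 1/2 first at step 3
Step 4: max=275741/54000, min=635579/129600, spread=130997/648000
Step 5: max=10977031/2160000, min=38487511/7776000, spread=5149003/38880000
Step 6: max=98436461/19440000, min=2317231889/466560000, spread=1809727/18662400
Step 7: max=9824234809/1944000000, min=139515446251/27993600000, spread=9767674993/139968000000
Step 8: max=88310352929/17496000000, min=8386001055809/1679616000000, spread=734342603/13436928000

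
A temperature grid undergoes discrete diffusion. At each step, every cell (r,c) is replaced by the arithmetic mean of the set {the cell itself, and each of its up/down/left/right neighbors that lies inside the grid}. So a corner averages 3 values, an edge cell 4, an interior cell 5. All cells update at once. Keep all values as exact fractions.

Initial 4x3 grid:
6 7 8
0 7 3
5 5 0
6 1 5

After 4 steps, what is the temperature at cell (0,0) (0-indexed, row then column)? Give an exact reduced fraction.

Answer: 16141/3240

Derivation:
Step 1: cell (0,0) = 13/3
Step 2: cell (0,0) = 95/18
Step 3: cell (0,0) = 5407/1080
Step 4: cell (0,0) = 16141/3240
Full grid after step 4:
  16141/3240 21823/4320 2437/480
  19747/4320 166081/36000 13123/2880
  29599/7200 95849/24000 56123/14400
  33377/8640 70739/19200 30847/8640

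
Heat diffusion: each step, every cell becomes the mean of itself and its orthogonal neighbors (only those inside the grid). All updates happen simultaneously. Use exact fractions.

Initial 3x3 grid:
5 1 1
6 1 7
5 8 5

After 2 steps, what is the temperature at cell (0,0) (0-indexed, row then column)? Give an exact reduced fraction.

Answer: 41/12

Derivation:
Step 1: cell (0,0) = 4
Step 2: cell (0,0) = 41/12
Full grid after step 2:
  41/12 17/5 17/6
  1151/240 191/50 533/120
  46/9 447/80 179/36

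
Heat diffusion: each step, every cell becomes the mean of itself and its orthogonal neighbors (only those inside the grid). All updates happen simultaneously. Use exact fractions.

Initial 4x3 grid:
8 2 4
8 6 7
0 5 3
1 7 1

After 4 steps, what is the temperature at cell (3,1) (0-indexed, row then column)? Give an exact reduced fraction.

Answer: 1643437/432000

Derivation:
Step 1: cell (3,1) = 7/2
Step 2: cell (3,1) = 421/120
Step 3: cell (3,1) = 26303/7200
Step 4: cell (3,1) = 1643437/432000
Full grid after step 4:
  55283/10800 545923/108000 159349/32400
  57617/12000 214277/45000 504553/108000
  453383/108000 757283/180000 456383/108000
  245023/64800 1643437/432000 252223/64800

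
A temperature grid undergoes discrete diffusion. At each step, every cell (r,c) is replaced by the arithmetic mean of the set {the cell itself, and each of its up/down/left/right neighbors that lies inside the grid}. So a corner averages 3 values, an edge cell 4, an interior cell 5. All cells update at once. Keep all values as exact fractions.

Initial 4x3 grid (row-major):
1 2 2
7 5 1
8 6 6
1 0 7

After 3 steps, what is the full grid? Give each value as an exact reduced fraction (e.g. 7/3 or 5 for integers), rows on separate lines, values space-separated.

Answer: 8057/2160 2653/800 1633/540
30677/7200 7927/2000 6613/1800
10739/2400 26201/6000 15271/3600
607/144 30377/7200 457/108

Derivation:
After step 1:
  10/3 5/2 5/3
  21/4 21/5 7/2
  11/2 5 5
  3 7/2 13/3
After step 2:
  133/36 117/40 23/9
  1097/240 409/100 431/120
  75/16 116/25 107/24
  4 95/24 77/18
After step 3:
  8057/2160 2653/800 1633/540
  30677/7200 7927/2000 6613/1800
  10739/2400 26201/6000 15271/3600
  607/144 30377/7200 457/108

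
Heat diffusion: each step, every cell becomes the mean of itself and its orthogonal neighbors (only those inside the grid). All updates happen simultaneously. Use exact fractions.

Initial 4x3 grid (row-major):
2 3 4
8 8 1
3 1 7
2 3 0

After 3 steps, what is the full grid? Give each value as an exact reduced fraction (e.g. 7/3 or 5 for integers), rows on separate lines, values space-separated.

After step 1:
  13/3 17/4 8/3
  21/4 21/5 5
  7/2 22/5 9/4
  8/3 3/2 10/3
After step 2:
  83/18 309/80 143/36
  1037/240 231/50 847/240
  949/240 317/100 899/240
  23/9 119/40 85/36
After step 3:
  2303/540 20479/4800 4091/1080
  31511/7200 7801/2000 28561/7200
  25201/7200 3693/1000 23051/7200
  6829/2160 6637/2400 6539/2160

Answer: 2303/540 20479/4800 4091/1080
31511/7200 7801/2000 28561/7200
25201/7200 3693/1000 23051/7200
6829/2160 6637/2400 6539/2160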